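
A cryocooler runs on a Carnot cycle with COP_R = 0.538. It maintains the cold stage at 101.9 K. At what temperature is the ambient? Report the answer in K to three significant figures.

291 K

COP_R = T_C/(T_H − T_C) gives T_H − T_C = T_C/COP.
With T_C = 101.90 K, T_H = 101.90 × (1 + 1/0.538) = 291.31 K.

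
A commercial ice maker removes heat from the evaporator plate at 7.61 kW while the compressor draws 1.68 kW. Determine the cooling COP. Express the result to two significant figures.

4.5

The first law gives Q̇_H = Q̇_C + Ẇ, so the three rates are Q̇_C = 7.610, Q̇_H = 9.290, Ẇ = 1.680 kW.
COP_R = Q̇_C/Ẇ = 7.610/1.680 = 4.530.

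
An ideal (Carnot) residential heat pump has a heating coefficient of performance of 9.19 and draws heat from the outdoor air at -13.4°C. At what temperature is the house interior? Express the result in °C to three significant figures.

COP_HP = T_H/(T_H − T_C) rearranges to T_H = COP·T_C/(COP − 1).
With T_C = 259.75 K, T_H = 9.19 × 259.75/8.190 = 291.47 K.
Converting, 291.47 K = 18.32°C.

18.3 °C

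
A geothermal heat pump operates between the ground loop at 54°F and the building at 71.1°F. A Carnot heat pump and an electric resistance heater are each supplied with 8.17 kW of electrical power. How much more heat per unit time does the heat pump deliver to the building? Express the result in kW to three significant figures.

245 kW

In absolute terms T_C = 285.37 K and T_H = 294.87 K, so ΔT = 9.500 K.
COP_Carnot = T_H/ΔT = 294.87/9.500 = 31.04.
The heat pump delivers Q̇_H = COP × Ẇ = 253.6 kW; the resistance heater delivers Ẇ = 8.170 kW.
Extra = (COP − 1)·Ẇ = 245.4 kW.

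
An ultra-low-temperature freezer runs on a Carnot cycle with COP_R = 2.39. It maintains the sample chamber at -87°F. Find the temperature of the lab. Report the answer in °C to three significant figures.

COP_R = T_C/(T_H − T_C) gives T_H − T_C = T_C/COP.
With T_C = 207.04 K, T_H = 207.04 × (1 + 1/2.39) = 293.67 K.
Converting, 293.67 K = 20.52°C.

20.5 °C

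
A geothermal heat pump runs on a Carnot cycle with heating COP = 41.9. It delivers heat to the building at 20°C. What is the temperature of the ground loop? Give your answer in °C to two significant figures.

13 °C

COP_HP = T_H/(T_H − T_C) gives T_H − T_C = T_H/COP.
With T_H = 293.15 K, T_C = 293.15 × (1 − 1/41.9) = 286.15 K.
Converting, 286.15 K = 13.00°C.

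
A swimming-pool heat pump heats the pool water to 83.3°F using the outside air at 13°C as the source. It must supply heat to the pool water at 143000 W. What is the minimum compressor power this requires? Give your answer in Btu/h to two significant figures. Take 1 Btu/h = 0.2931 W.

In absolute terms T_C = 286.15 K and T_H = 301.65 K, so ΔT = 15.50 K.
COP_Carnot = T_H/ΔT = 301.65/15.50 = 19.46.
Ẇ_min = Q̇/COP_Carnot = 143000/19.46 = 7348 W = 25070 Btu/h.

25000 Btu/h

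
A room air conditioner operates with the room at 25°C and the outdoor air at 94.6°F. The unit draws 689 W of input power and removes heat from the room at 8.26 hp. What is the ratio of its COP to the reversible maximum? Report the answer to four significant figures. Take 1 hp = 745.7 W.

Converting, Q̇_C = 8.260 hp = 6159 W, so COP_actual = Q̇_C/Ẇ = 6159/689.0 = 8.940.
In absolute terms T_C = 298.15 K and T_H = 307.93 K, so ΔT = 9.778 K.
COP_Carnot = T_C/ΔT = 298.15/9.778 = 30.49.
η_II = COP_actual/COP_Carnot = 8.940/30.49 = 0.2932.

0.2932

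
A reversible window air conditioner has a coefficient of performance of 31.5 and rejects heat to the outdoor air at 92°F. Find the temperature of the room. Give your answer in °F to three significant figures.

For a Carnot refrigerator COP_R = T_C/(T_H − T_C), so T_C = COP·T_H/(1 + COP).
With T_H = 306.48 K, T_C = 31.5 × 306.48/32.50 = 297.05 K.
Converting, 297.05 K = 75.03°F.

75.0 °F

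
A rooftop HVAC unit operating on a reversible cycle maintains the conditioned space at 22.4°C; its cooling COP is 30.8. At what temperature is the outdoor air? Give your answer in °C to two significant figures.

32 °C

COP_R = T_C/(T_H − T_C) gives T_H − T_C = T_C/COP.
With T_C = 295.55 K, T_H = 295.55 × (1 + 1/30.8) = 305.15 K.
Converting, 305.15 K = 32.00°C.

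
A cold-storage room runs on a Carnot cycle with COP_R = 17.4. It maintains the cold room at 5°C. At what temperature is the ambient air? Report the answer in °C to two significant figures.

21 °C

COP_R = T_C/(T_H − T_C) gives T_H − T_C = T_C/COP.
With T_C = 278.15 K, T_H = 278.15 × (1 + 1/17.4) = 294.14 K.
Converting, 294.14 K = 20.99°C.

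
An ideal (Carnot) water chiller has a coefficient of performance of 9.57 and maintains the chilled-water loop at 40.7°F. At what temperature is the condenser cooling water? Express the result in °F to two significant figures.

COP_R = T_C/(T_H − T_C) gives T_H − T_C = T_C/COP.
With T_C = 277.98 K, T_H = 277.98 × (1 + 1/9.57) = 307.03 K.
Converting, 307.03 K = 92.99°F.

93 °F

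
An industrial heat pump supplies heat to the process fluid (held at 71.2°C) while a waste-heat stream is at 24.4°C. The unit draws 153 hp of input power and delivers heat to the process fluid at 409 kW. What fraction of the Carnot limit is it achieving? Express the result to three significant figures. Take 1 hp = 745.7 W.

Converting, Q̇_H = 409.0 kW = 548.5 hp, so COP_actual = Q̇_H/Ẇ = 548.5/153.0 = 3.585.
In absolute terms T_C = 297.55 K and T_H = 344.35 K, so ΔT = 46.80 K.
COP_Carnot = T_H/ΔT = 344.35/46.80 = 7.358.
η_II = COP_actual/COP_Carnot = 3.585/7.358 = 0.4872.

0.487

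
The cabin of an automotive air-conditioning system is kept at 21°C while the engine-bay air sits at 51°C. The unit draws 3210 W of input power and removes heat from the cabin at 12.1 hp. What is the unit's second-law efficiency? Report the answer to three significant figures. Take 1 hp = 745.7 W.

0.287

Converting, Q̇_C = 12.10 hp = 9023 W, so COP_actual = Q̇_C/Ẇ = 9023/3210 = 2.811.
In absolute terms T_C = 294.15 K and T_H = 324.15 K, so ΔT = 30.00 K.
COP_Carnot = T_C/ΔT = 294.15/30.00 = 9.805.
η_II = COP_actual/COP_Carnot = 2.811/9.805 = 0.2867.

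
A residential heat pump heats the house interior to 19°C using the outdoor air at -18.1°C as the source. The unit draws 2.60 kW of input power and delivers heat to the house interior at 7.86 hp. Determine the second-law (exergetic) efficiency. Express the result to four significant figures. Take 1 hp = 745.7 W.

0.2863

Converting, Q̇_H = 7.860 hp = 5.861 kW, so COP_actual = Q̇_H/Ẇ = 5.861/2.600 = 2.254.
In absolute terms T_C = 255.05 K and T_H = 292.15 K, so ΔT = 37.10 K.
COP_Carnot = T_H/ΔT = 292.15/37.10 = 7.875.
η_II = COP_actual/COP_Carnot = 2.254/7.875 = 0.2863.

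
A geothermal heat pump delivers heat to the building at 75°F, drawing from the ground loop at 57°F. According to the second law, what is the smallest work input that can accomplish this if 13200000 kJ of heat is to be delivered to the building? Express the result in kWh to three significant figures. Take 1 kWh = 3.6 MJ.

In absolute terms T_C = 287.04 K and T_H = 297.04 K, so ΔT = 10.00 K.
The reversible limit is COP_HP = T_H/ΔT = 29.70, so W_min = Q_H/COP = Q_H·ΔT/T_H.
W_min = 13200000 × 10.00/297.04 = 444400 kJ = 123.4 kWh.

123 kWh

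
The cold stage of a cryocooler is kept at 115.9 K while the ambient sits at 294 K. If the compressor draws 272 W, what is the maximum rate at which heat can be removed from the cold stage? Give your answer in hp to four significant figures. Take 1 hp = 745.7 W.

0.2374 hp

The reservoir spacing is ΔT = 294 − 115.9 = 178.1 K.
COP_Carnot = T_C/ΔT = 115.90/178.1 = 0.6508.
Q̇_max = COP_Carnot × Ẇ = 0.6508 × 272.0 W = 177.0 W = 0.2374 hp.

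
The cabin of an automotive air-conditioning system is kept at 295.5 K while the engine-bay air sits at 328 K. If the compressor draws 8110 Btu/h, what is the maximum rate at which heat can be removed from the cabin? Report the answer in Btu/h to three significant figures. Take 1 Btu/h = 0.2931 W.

73700 Btu/h

The reservoir spacing is ΔT = 328 − 295.5 = 32.50 K.
COP_Carnot = T_C/ΔT = 295.50/32.50 = 9.092.
Q̇_max = COP_Carnot × Ẇ = 9.092 × 8110 Btu/h = 73740 Btu/h.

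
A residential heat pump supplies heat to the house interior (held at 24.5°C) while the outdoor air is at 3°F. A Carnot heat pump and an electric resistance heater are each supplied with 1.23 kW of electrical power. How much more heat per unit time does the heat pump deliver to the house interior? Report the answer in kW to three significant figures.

7.79 kW

In absolute terms T_C = 257.04 K and T_H = 297.65 K, so ΔT = 40.61 K.
COP_Carnot = T_H/ΔT = 297.65/40.61 = 7.329.
The heat pump delivers Q̇_H = COP × Ẇ = 9.015 kW; the resistance heater delivers Ẇ = 1.230 kW.
Extra = (COP − 1)·Ẇ = 7.785 kW.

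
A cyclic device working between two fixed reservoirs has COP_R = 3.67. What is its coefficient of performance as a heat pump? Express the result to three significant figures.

4.67

The first law on one cycle gives Q_H = Q_C + W, so Q_H/W = Q_C/W + 1.
COP_HP = COP_R + 1 = 3.67 + 1 = 4.67.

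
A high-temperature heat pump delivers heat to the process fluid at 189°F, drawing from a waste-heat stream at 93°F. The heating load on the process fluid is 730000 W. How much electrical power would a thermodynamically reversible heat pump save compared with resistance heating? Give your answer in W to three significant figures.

622000 W

In absolute terms T_C = 307.04 K and T_H = 360.37 K, so ΔT = 53.33 K.
COP_Carnot = T_H/ΔT = 360.37/53.33 = 6.757.
Resistance heating needs Ẇ_res = Q̇_H = 730000 W; the reversible heat pump needs only Ẇ_hp = Q̇_H/COP = 108000 W.
Saving = 730000 − 108000 = 622000 W.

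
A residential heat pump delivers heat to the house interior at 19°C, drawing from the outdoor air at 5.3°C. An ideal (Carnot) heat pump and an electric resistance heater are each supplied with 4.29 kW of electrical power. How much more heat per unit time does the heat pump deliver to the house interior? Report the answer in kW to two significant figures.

87 kW

In absolute terms T_C = 278.45 K and T_H = 292.15 K, so ΔT = 13.70 K.
COP_Carnot = T_H/ΔT = 292.15/13.70 = 21.32.
The heat pump delivers Q̇_H = COP × Ẇ = 91.48 kW; the resistance heater delivers Ẇ = 4.290 kW.
Extra = (COP − 1)·Ẇ = 87.19 kW.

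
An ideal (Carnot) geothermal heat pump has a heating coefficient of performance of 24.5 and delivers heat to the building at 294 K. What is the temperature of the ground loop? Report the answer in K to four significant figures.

COP_HP = T_H/(T_H − T_C) gives T_H − T_C = T_H/COP.
With T_H = 294.00 K, T_C = 294.00 × (1 − 1/24.5) = 282.00 K.

282.0 K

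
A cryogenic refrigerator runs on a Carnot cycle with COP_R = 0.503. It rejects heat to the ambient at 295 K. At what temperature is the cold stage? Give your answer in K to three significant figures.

For a Carnot refrigerator COP_R = T_C/(T_H − T_C), so T_C = COP·T_H/(1 + COP).
With T_H = 295.00 K, T_C = 0.503 × 295.00/1.503 = 98.73 K.

98.7 K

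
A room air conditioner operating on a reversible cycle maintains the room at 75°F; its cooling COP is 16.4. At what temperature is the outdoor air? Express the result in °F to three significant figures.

COP_R = T_C/(T_H − T_C) gives T_H − T_C = T_C/COP.
With T_C = 297.04 K, T_H = 297.04 × (1 + 1/16.4) = 315.15 K.
Converting, 315.15 K = 107.60°F.

108 °F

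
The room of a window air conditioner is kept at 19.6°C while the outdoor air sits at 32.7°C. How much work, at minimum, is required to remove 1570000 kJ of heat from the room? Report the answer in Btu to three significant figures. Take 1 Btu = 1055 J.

66600 Btu

In absolute terms T_C = 292.75 K and T_H = 305.85 K, so ΔT = 13.10 K.
The reversible limit is COP_R = T_C/ΔT = 22.35, so W_min = Q_C/COP = Q_C·ΔT/T_C.
W_min = 1570000 × 13.10/292.75 = 70250 kJ = 66590 Btu.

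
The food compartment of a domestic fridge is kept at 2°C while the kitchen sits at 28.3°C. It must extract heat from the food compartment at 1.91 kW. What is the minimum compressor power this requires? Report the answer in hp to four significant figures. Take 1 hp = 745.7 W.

In absolute terms T_C = 275.15 K and T_H = 301.45 K, so ΔT = 26.30 K.
COP_Carnot = T_C/ΔT = 275.15/26.30 = 10.46.
Ẇ_min = Q̇/COP_Carnot = 1.910/10.46 = 0.1826 kW = 0.2448 hp.

0.2448 hp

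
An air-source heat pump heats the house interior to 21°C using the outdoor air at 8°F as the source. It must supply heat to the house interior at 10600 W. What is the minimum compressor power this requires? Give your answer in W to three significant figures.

In absolute terms T_C = 259.82 K and T_H = 294.15 K, so ΔT = 34.33 K.
COP_Carnot = T_H/ΔT = 294.15/34.33 = 8.567.
Ẇ_min = Q̇/COP_Carnot = 10600/8.567 = 1237 W.

1240 W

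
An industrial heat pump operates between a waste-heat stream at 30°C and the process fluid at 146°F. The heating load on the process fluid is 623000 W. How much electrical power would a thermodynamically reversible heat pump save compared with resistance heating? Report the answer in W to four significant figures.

In absolute terms T_C = 303.15 K and T_H = 336.48 K, so ΔT = 33.33 K.
COP_Carnot = T_H/ΔT = 336.48/33.33 = 10.09.
Resistance heating needs Ẇ_res = Q̇_H = 623000 W; the reversible heat pump needs only Ẇ_hp = Q̇_H/COP = 61720 W.
Saving = 623000 − 61720 = 561300 W.

561300 W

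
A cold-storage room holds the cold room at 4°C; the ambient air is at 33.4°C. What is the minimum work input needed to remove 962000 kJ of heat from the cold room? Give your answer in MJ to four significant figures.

In absolute terms T_C = 277.15 K and T_H = 306.55 K, so ΔT = 29.40 K.
The reversible limit is COP_R = T_C/ΔT = 9.427, so W_min = Q_C/COP = Q_C·ΔT/T_C.
W_min = 962000 × 29.40/277.15 = 102000 kJ = 102.0 MJ.

102.0 MJ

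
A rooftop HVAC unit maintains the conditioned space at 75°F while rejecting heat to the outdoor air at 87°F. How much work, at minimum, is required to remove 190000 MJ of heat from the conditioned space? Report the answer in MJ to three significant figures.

In absolute terms T_C = 297.04 K and T_H = 303.71 K, so ΔT = 6.667 K.
The reversible limit is COP_R = T_C/ΔT = 44.56, so W_min = Q_C/COP = Q_C·ΔT/T_C.
W_min = 190000 × 6.667/297.04 = 4264 MJ.

4260 MJ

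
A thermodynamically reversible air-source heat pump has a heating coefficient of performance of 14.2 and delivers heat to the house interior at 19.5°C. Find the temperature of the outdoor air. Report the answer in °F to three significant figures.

30.0 °F

COP_HP = T_H/(T_H − T_C) gives T_H − T_C = T_H/COP.
With T_H = 292.65 K, T_C = 292.65 × (1 − 1/14.2) = 272.04 K.
Converting, 272.04 K = 30.00°F.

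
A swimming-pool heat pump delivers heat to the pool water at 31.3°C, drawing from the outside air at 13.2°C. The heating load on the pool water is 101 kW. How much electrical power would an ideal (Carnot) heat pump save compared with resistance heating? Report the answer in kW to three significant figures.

95.0 kW

In absolute terms T_C = 286.35 K and T_H = 304.45 K, so ΔT = 18.10 K.
COP_Carnot = T_H/ΔT = 304.45/18.10 = 16.82.
Resistance heating needs Ẇ_res = Q̇_H = 101.0 kW; the reversible heat pump needs only Ẇ_hp = Q̇_H/COP = 6.005 kW.
Saving = 101.0 − 6.005 = 95.00 kW.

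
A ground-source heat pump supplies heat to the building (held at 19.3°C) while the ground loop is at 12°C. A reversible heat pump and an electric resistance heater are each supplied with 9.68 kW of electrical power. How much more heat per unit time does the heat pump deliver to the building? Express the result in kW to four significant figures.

In absolute terms T_C = 285.15 K and T_H = 292.45 K, so ΔT = 7.300 K.
COP_Carnot = T_H/ΔT = 292.45/7.300 = 40.06.
The heat pump delivers Q̇_H = COP × Ẇ = 387.8 kW; the resistance heater delivers Ẇ = 9.680 kW.
Extra = (COP − 1)·Ẇ = 378.1 kW.

378.1 kW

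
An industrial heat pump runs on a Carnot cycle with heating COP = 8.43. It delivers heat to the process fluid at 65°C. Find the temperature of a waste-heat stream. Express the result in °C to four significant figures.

24.89 °C

COP_HP = T_H/(T_H − T_C) gives T_H − T_C = T_H/COP.
With T_H = 338.15 K, T_C = 338.15 × (1 − 1/8.43) = 298.04 K.
Converting, 298.04 K = 24.89°C.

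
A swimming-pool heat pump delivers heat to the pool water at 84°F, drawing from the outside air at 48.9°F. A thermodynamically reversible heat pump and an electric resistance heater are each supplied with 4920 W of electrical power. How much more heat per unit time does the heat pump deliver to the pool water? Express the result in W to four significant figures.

71290 W

In absolute terms T_C = 282.54 K and T_H = 302.04 K, so ΔT = 19.50 K.
COP_Carnot = T_H/ΔT = 302.04/19.50 = 15.49.
The heat pump delivers Q̇_H = COP × Ẇ = 76210 W; the resistance heater delivers Ẇ = 4920 W.
Extra = (COP − 1)·Ẇ = 71290 W.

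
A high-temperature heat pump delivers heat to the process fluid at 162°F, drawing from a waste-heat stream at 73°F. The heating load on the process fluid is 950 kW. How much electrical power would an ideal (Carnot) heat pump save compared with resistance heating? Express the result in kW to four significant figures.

In absolute terms T_C = 295.93 K and T_H = 345.37 K, so ΔT = 49.44 K.
COP_Carnot = T_H/ΔT = 345.37/49.44 = 6.985.
Resistance heating needs Ẇ_res = Q̇_H = 950.0 kW; the reversible heat pump needs only Ẇ_hp = Q̇_H/COP = 136.0 kW.
Saving = 950.0 − 136.0 = 814.0 kW.

814.0 kW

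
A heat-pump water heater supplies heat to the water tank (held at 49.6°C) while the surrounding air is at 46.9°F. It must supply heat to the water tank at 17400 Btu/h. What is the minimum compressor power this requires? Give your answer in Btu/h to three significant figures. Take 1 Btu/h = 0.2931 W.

2230 Btu/h

In absolute terms T_C = 281.43 K and T_H = 322.75 K, so ΔT = 41.32 K.
COP_Carnot = T_H/ΔT = 322.75/41.32 = 7.811.
Ẇ_min = Q̇/COP_Carnot = 17400/7.811 = 2228 Btu/h.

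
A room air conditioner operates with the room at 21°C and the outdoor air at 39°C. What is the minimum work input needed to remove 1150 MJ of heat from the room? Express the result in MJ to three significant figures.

70.4 MJ

In absolute terms T_C = 294.15 K and T_H = 312.15 K, so ΔT = 18.00 K.
The reversible limit is COP_R = T_C/ΔT = 16.34, so W_min = Q_C/COP = Q_C·ΔT/T_C.
W_min = 1150 × 18.00/294.15 = 70.37 MJ.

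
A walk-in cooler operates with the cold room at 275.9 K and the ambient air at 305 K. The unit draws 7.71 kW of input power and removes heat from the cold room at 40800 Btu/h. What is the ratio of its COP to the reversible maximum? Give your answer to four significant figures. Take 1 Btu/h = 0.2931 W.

0.1636

Converting, Q̇_C = 40800 Btu/h = 11.96 kW, so COP_actual = Q̇_C/Ẇ = 11.96/7.710 = 1.551.
The reservoir spacing is ΔT = 305 − 275.9 = 29.10 K.
COP_Carnot = T_C/ΔT = 275.90/29.10 = 9.481.
η_II = COP_actual/COP_Carnot = 1.551/9.481 = 0.1636.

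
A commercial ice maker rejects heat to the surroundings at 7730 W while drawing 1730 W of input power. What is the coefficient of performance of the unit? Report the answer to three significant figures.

3.47

The first law gives Q̇_H = Q̇_C + Ẇ, so the three rates are Q̇_C = 6000, Q̇_H = 7730, Ẇ = 1730 W.
COP_R = Q̇_C/Ẇ = 6000/1730 = 3.468.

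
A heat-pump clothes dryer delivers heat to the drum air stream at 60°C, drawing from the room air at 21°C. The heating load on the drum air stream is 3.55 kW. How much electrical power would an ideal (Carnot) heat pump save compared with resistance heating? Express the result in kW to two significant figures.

In absolute terms T_C = 294.15 K and T_H = 333.15 K, so ΔT = 39.00 K.
COP_Carnot = T_H/ΔT = 333.15/39.00 = 8.542.
Resistance heating needs Ẇ_res = Q̇_H = 3.550 kW; the reversible heat pump needs only Ẇ_hp = Q̇_H/COP = 0.4156 kW.
Saving = 3.550 − 0.4156 = 3.134 kW.

3.1 kW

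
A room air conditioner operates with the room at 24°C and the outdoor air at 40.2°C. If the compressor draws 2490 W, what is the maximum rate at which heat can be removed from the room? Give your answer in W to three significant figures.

In absolute terms T_C = 297.15 K and T_H = 313.35 K, so ΔT = 16.20 K.
COP_Carnot = T_C/ΔT = 297.15/16.20 = 18.34.
Q̇_max = COP_Carnot × Ẇ = 18.34 × 2490 W = 45670 W.

45700 W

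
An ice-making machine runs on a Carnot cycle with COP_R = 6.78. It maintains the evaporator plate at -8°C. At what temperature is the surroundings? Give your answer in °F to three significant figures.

COP_R = T_C/(T_H − T_C) gives T_H − T_C = T_C/COP.
With T_C = 265.15 K, T_H = 265.15 × (1 + 1/6.78) = 304.26 K.
Converting, 304.26 K = 87.99°F.

88.0 °F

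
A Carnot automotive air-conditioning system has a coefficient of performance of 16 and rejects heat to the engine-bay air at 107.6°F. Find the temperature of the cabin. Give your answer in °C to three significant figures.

23.5 °C

For a Carnot refrigerator COP_R = T_C/(T_H − T_C), so T_C = COP·T_H/(1 + COP).
With T_H = 315.15 K, T_C = 16 × 315.15/17.00 = 296.61 K.
Converting, 296.61 K = 23.46°C.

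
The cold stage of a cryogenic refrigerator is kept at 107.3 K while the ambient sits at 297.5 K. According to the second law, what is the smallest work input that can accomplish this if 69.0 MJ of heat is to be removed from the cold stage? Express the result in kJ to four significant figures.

The reservoir spacing is ΔT = 297.5 − 107.3 = 190.2 K.
The reversible limit is COP_R = T_C/ΔT = 0.5641, so W_min = Q_C/COP = Q_C·ΔT/T_C.
W_min = 69.00 × 190.2/107.30 = 122.3 MJ = 122300 kJ.

122300 kJ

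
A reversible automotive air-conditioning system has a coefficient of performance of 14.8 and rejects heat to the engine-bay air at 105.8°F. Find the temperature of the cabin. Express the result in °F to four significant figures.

For a Carnot refrigerator COP_R = T_C/(T_H − T_C), so T_C = COP·T_H/(1 + COP).
With T_H = 314.15 K, T_C = 14.8 × 314.15/15.80 = 294.27 K.
Converting, 294.27 K = 70.01°F.

70.01 °F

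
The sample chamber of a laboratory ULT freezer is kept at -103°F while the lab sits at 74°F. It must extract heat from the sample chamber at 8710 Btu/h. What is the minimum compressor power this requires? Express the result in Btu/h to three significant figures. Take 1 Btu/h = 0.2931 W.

4320 Btu/h

In absolute terms T_C = 198.15 K and T_H = 296.48 K, so ΔT = 98.33 K.
COP_Carnot = T_C/ΔT = 198.15/98.33 = 2.015.
Ẇ_min = Q̇/COP_Carnot = 8710/2.015 = 4322 Btu/h.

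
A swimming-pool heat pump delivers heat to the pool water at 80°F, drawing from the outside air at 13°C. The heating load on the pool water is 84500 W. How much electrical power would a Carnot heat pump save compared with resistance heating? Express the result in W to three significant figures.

In absolute terms T_C = 286.15 K and T_H = 299.82 K, so ΔT = 13.67 K.
COP_Carnot = T_H/ΔT = 299.82/13.67 = 21.94.
Resistance heating needs Ẇ_res = Q̇_H = 84500 W; the reversible heat pump needs only Ẇ_hp = Q̇_H/COP = 3852 W.
Saving = 84500 − 3852 = 80650 W.

80600 W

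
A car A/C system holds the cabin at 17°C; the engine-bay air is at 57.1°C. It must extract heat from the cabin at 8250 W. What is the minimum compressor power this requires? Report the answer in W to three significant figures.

In absolute terms T_C = 290.15 K and T_H = 330.25 K, so ΔT = 40.10 K.
COP_Carnot = T_C/ΔT = 290.15/40.10 = 7.236.
Ẇ_min = Q̇/COP_Carnot = 8250/7.236 = 1140 W.

1140 W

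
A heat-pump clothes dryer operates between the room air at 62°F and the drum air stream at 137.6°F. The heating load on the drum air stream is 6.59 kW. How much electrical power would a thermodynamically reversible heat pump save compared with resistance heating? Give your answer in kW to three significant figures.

5.76 kW

In absolute terms T_C = 289.82 K and T_H = 331.82 K, so ΔT = 42.00 K.
COP_Carnot = T_H/ΔT = 331.82/42.00 = 7.900.
Resistance heating needs Ẇ_res = Q̇_H = 6.590 kW; the reversible heat pump needs only Ẇ_hp = Q̇_H/COP = 0.8341 kW.
Saving = 6.590 − 0.8341 = 5.756 kW.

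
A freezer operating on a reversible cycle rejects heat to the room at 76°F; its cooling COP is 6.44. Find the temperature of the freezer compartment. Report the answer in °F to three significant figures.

4.00 °F

For a Carnot refrigerator COP_R = T_C/(T_H − T_C), so T_C = COP·T_H/(1 + COP).
With T_H = 297.59 K, T_C = 6.44 × 297.59/7.440 = 257.60 K.
Converting, 257.60 K = 4.00°F.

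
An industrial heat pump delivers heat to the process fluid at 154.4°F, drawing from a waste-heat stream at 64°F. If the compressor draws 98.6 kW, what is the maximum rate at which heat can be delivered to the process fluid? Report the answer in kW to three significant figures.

In absolute terms T_C = 290.93 K and T_H = 341.15 K, so ΔT = 50.22 K.
COP_Carnot = T_H/ΔT = 341.15/50.22 = 6.793.
Q̇_max = COP_Carnot × Ẇ = 6.793 × 98.60 kW = 669.8 kW.

670 kW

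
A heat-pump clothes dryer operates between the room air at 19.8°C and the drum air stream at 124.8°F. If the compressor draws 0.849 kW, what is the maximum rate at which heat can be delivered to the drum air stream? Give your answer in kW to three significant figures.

In absolute terms T_C = 292.95 K and T_H = 324.71 K, so ΔT = 31.76 K.
COP_Carnot = T_H/ΔT = 324.71/31.76 = 10.23.
Q̇_max = COP_Carnot × Ẇ = 10.23 × 0.8490 kW = 8.681 kW.

8.68 kW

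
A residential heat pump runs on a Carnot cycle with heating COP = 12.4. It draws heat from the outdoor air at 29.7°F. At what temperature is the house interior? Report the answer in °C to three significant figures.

22.6 °C

COP_HP = T_H/(T_H − T_C) rearranges to T_H = COP·T_C/(COP − 1).
With T_C = 271.87 K, T_H = 12.4 × 271.87/11.40 = 295.72 K.
Converting, 295.72 K = 22.57°C.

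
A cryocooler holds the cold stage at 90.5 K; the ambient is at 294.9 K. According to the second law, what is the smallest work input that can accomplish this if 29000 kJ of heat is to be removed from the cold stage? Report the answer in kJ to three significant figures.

The reservoir spacing is ΔT = 294.9 − 90.5 = 204.4 K.
The reversible limit is COP_R = T_C/ΔT = 0.4428, so W_min = Q_C/COP = Q_C·ΔT/T_C.
W_min = 29000 × 204.4/90.50 = 65500 kJ.

65500 kJ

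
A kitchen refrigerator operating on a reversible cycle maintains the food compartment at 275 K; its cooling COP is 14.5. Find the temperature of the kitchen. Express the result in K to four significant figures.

COP_R = T_C/(T_H − T_C) gives T_H − T_C = T_C/COP.
With T_C = 275.00 K, T_H = 275.00 × (1 + 1/14.5) = 293.97 K.

294.0 K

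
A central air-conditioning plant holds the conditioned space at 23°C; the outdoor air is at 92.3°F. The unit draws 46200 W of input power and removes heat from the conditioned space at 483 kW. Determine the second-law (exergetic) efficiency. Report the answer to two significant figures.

0.37

Converting, Q̇_C = 483.0 kW = 483000 W, so COP_actual = Q̇_C/Ẇ = 483000/46200 = 10.45.
In absolute terms T_C = 296.15 K and T_H = 306.65 K, so ΔT = 10.50 K.
COP_Carnot = T_C/ΔT = 296.15/10.50 = 28.20.
η_II = COP_actual/COP_Carnot = 10.45/28.20 = 0.3707.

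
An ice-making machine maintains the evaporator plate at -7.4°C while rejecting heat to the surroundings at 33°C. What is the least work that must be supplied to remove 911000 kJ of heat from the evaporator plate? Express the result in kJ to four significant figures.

In absolute terms T_C = 265.75 K and T_H = 306.15 K, so ΔT = 40.40 K.
The reversible limit is COP_R = T_C/ΔT = 6.578, so W_min = Q_C/COP = Q_C·ΔT/T_C.
W_min = 911000 × 40.40/265.75 = 138500 kJ.

138500 kJ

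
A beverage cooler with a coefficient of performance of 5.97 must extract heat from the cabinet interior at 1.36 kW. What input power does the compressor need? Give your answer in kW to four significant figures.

Ẇ = Q̇_C/COP = 1.360/5.97 = 0.2278 kW.

0.2278 kW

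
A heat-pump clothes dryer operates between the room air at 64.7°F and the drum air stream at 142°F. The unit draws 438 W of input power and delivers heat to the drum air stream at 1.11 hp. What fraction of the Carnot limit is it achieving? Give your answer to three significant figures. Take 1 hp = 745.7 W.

0.243

Converting, Q̇_H = 1.110 hp = 827.7 W, so COP_actual = Q̇_H/Ẇ = 827.7/438.0 = 1.890.
In absolute terms T_C = 291.32 K and T_H = 334.26 K, so ΔT = 42.94 K.
COP_Carnot = T_H/ΔT = 334.26/42.94 = 7.784.
η_II = COP_actual/COP_Carnot = 1.890/7.784 = 0.2428.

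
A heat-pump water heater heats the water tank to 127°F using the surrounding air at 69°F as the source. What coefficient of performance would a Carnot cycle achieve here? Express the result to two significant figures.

10

In absolute terms T_C = 293.71 K and T_H = 325.93 K, so ΔT = 32.22 K.
For a reversible cycle, COP_Carnot = T_H/ΔT = 325.93/32.22 = 10.12.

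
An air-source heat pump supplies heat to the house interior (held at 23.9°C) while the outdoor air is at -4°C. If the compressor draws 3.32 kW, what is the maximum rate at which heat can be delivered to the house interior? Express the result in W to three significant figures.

35300 W

In absolute terms T_C = 269.15 K and T_H = 297.05 K, so ΔT = 27.90 K.
COP_Carnot = T_H/ΔT = 297.05/27.90 = 10.65.
Q̇_max = COP_Carnot × Ẇ = 10.65 × 3.320 kW = 35.35 kW = 35350 W.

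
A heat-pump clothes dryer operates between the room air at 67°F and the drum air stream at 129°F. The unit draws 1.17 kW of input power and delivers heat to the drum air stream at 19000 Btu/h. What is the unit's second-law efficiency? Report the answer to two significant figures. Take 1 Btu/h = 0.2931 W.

0.50

Converting, Q̇_H = 19000 Btu/h = 5.569 kW, so COP_actual = Q̇_H/Ẇ = 5.569/1.170 = 4.760.
In absolute terms T_C = 292.59 K and T_H = 327.04 K, so ΔT = 34.44 K.
COP_Carnot = T_H/ΔT = 327.04/34.44 = 9.495.
η_II = COP_actual/COP_Carnot = 4.760/9.495 = 0.5013.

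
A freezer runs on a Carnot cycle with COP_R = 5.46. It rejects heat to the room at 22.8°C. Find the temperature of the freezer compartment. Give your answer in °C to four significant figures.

For a Carnot refrigerator COP_R = T_C/(T_H − T_C), so T_C = COP·T_H/(1 + COP).
With T_H = 295.95 K, T_C = 5.46 × 295.95/6.460 = 250.14 K.
Converting, 250.14 K = -23.01°C.

-23.01 °C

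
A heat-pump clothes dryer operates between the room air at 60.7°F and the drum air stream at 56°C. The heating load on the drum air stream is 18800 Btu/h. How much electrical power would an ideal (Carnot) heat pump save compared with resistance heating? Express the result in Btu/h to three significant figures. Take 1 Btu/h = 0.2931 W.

16500 Btu/h

In absolute terms T_C = 289.09 K and T_H = 329.15 K, so ΔT = 40.06 K.
COP_Carnot = T_H/ΔT = 329.15/40.06 = 8.217.
Resistance heating needs Ẇ_res = Q̇_H = 18800 Btu/h; the reversible heat pump needs only Ẇ_hp = Q̇_H/COP = 2288 Btu/h.
Saving = 18800 − 2288 = 16510 Btu/h.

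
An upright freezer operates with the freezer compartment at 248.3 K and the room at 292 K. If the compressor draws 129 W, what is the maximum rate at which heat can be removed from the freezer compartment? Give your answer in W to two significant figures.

730 W

The reservoir spacing is ΔT = 292 − 248.3 = 43.70 K.
COP_Carnot = T_C/ΔT = 248.30/43.70 = 5.682.
Q̇_max = COP_Carnot × Ẇ = 5.682 × 129.0 W = 733.0 W.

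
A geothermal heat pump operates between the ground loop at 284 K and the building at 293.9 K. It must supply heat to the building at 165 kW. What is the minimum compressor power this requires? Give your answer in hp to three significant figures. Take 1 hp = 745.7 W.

7.45 hp

The reservoir spacing is ΔT = 293.9 − 284 = 9.900 K.
COP_Carnot = T_H/ΔT = 293.90/9.900 = 29.69.
Ẇ_min = Q̇/COP_Carnot = 165.0/29.69 = 5.558 kW = 7.453 hp.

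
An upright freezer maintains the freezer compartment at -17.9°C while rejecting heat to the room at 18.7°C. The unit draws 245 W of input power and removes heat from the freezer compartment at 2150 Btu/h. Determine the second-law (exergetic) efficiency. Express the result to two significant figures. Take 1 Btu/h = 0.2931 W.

Converting, Q̇_C = 2150 Btu/h = 630.2 W, so COP_actual = Q̇_C/Ẇ = 630.2/245.0 = 2.572.
In absolute terms T_C = 255.25 K and T_H = 291.85 K, so ΔT = 36.60 K.
COP_Carnot = T_C/ΔT = 255.25/36.60 = 6.974.
η_II = COP_actual/COP_Carnot = 2.572/6.974 = 0.3688.

0.37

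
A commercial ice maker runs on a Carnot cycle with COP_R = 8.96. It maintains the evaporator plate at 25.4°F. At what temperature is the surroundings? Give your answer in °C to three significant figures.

26.4 °C

COP_R = T_C/(T_H − T_C) gives T_H − T_C = T_C/COP.
With T_C = 269.48 K, T_H = 269.48 × (1 + 1/8.96) = 299.56 K.
Converting, 299.56 K = 26.41°C.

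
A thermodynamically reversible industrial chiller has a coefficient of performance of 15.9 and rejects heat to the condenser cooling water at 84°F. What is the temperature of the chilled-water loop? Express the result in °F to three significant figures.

51.8 °F

For a Carnot refrigerator COP_R = T_C/(T_H − T_C), so T_C = COP·T_H/(1 + COP).
With T_H = 302.04 K, T_C = 15.9 × 302.04/16.90 = 284.17 K.
Converting, 284.17 K = 51.83°F.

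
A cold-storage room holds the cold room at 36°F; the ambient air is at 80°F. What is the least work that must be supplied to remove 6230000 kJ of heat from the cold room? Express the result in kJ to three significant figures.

553000 kJ

In absolute terms T_C = 275.37 K and T_H = 299.82 K, so ΔT = 24.44 K.
The reversible limit is COP_R = T_C/ΔT = 11.27, so W_min = Q_C/COP = Q_C·ΔT/T_C.
W_min = 6230000 × 24.44/275.37 = 553000 kJ.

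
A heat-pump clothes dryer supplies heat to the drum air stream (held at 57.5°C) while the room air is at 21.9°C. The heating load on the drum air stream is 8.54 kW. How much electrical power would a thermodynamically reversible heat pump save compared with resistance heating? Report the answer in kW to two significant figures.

7.6 kW

In absolute terms T_C = 295.05 K and T_H = 330.65 K, so ΔT = 35.60 K.
COP_Carnot = T_H/ΔT = 330.65/35.60 = 9.288.
Resistance heating needs Ẇ_res = Q̇_H = 8.540 kW; the reversible heat pump needs only Ẇ_hp = Q̇_H/COP = 0.9195 kW.
Saving = 8.540 − 0.9195 = 7.621 kW.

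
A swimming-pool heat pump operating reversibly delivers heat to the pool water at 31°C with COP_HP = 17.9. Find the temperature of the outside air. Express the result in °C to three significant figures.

14.0 °C

COP_HP = T_H/(T_H − T_C) gives T_H − T_C = T_H/COP.
With T_H = 304.15 K, T_C = 304.15 × (1 − 1/17.9) = 287.16 K.
Converting, 287.16 K = 14.01°C.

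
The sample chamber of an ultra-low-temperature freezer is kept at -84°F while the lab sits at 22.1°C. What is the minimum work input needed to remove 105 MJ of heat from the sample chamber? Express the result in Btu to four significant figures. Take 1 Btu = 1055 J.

41270 Btu

In absolute terms T_C = 208.71 K and T_H = 295.25 K, so ΔT = 86.54 K.
The reversible limit is COP_R = T_C/ΔT = 2.412, so W_min = Q_C/COP = Q_C·ΔT/T_C.
W_min = 105.0 × 86.54/208.71 = 43.54 MJ = 41270 Btu.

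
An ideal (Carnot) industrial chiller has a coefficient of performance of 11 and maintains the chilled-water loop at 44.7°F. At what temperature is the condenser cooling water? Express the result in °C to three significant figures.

32.5 °C

COP_R = T_C/(T_H − T_C) gives T_H − T_C = T_C/COP.
With T_C = 280.21 K, T_H = 280.21 × (1 + 1/11) = 305.68 K.
Converting, 305.68 K = 32.53°C.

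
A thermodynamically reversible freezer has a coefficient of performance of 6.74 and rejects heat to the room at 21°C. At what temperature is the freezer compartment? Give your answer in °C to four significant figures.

For a Carnot refrigerator COP_R = T_C/(T_H − T_C), so T_C = COP·T_H/(1 + COP).
With T_H = 294.15 K, T_C = 6.74 × 294.15/7.740 = 256.15 K.
Converting, 256.15 K = -17.00°C.

-17.00 °C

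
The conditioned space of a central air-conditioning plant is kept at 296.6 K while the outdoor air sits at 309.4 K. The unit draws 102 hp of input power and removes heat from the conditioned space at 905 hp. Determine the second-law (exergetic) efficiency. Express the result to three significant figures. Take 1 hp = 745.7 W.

COP_actual = Q̇_C/Ẇ = 905.0/102.0 = 8.873.
The reservoir spacing is ΔT = 309.4 − 296.6 = 12.80 K.
COP_Carnot = T_C/ΔT = 296.60/12.80 = 23.17.
η_II = COP_actual/COP_Carnot = 8.873/23.17 = 0.3829.

0.383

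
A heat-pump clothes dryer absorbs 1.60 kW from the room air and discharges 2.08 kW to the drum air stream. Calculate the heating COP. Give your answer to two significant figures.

The first law gives Q̇_H = Q̇_C + Ẇ, so the three rates are Q̇_C = 1.600, Q̇_H = 2.080, Ẇ = 0.4800 kW.
COP_HP = Q̇_H/Ẇ = 2.080/0.4800 = 4.333.

4.3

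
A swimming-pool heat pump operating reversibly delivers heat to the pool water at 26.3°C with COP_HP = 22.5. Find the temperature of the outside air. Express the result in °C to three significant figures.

13.0 °C

COP_HP = T_H/(T_H − T_C) gives T_H − T_C = T_H/COP.
With T_H = 299.45 K, T_C = 299.45 × (1 − 1/22.5) = 286.14 K.
Converting, 286.14 K = 12.99°C.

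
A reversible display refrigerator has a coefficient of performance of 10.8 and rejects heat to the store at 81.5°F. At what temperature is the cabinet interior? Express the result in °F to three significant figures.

35.6 °F

For a Carnot refrigerator COP_R = T_C/(T_H − T_C), so T_C = COP·T_H/(1 + COP).
With T_H = 300.65 K, T_C = 10.8 × 300.65/11.80 = 275.17 K.
Converting, 275.17 K = 35.64°F.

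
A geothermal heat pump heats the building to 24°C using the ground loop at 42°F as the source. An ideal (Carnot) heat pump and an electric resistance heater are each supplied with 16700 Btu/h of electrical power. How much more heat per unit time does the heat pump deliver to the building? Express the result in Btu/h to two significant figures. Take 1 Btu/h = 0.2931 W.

In absolute terms T_C = 278.71 K and T_H = 297.15 K, so ΔT = 18.44 K.
COP_Carnot = T_H/ΔT = 297.15/18.44 = 16.11.
The heat pump delivers Q̇_H = COP × Ẇ = 269000 Btu/h; the resistance heater delivers Ẇ = 16700 Btu/h.
Extra = (COP − 1)·Ẇ = 252300 Btu/h.

250000 Btu/h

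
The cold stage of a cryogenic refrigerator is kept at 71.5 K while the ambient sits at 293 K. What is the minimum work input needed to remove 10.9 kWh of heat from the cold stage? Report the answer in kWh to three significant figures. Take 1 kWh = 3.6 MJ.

The reservoir spacing is ΔT = 293 − 71.5 = 221.5 K.
The reversible limit is COP_R = T_C/ΔT = 0.3228, so W_min = Q_C/COP = Q_C·ΔT/T_C.
W_min = 10.90 × 221.5/71.50 = 33.77 kWh.

33.8 kWh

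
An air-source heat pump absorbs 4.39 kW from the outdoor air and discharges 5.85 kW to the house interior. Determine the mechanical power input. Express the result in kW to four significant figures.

1.460 kW

For a cyclic device the first law requires Q̇_H = Q̇_C + Ẇ.
Ẇ = Q̇_H − Q̇_C = 1.460 kW.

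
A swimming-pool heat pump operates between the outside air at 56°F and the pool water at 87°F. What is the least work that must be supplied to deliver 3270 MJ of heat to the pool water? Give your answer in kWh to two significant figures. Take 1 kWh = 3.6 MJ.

In absolute terms T_C = 286.48 K and T_H = 303.71 K, so ΔT = 17.22 K.
The reversible limit is COP_HP = T_H/ΔT = 17.63, so W_min = Q_H/COP = Q_H·ΔT/T_H.
W_min = 3270 × 17.22/303.71 = 185.4 MJ = 51.51 kWh.

52 kWh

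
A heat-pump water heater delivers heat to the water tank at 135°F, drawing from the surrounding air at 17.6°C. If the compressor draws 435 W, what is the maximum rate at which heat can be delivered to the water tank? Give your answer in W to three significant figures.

In absolute terms T_C = 290.75 K and T_H = 330.37 K, so ΔT = 39.62 K.
COP_Carnot = T_H/ΔT = 330.37/39.62 = 8.338.
Q̇_max = COP_Carnot × Ẇ = 8.338 × 435.0 W = 3627 W.

3630 W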